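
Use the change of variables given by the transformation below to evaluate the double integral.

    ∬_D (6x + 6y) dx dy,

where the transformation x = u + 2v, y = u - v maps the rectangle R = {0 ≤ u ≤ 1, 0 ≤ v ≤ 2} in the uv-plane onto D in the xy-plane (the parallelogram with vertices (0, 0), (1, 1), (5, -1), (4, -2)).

Compute the Jacobian determinant of (x, y) with respect to (u, v):

    ∂(x,y)/∂(u,v) = | 1  2 | = (1)(-1) - (2)(1) = -3.
                   | 1  -1 |

Its absolute value is |J| = 3 (the area scaling factor).

Substituting x = u + 2v, y = u - v into the integrand,

    6x + 6y → 12u + 6v,

so the integral becomes

    ∬_R (12u + 6v) · |J| du dv = ∫_0^1 ∫_0^2 (36u + 18v) dv du.

Inner (v): 72u + 36.
Outer (u): 72.

Therefore ∬_D (6x + 6y) dx dy = 72.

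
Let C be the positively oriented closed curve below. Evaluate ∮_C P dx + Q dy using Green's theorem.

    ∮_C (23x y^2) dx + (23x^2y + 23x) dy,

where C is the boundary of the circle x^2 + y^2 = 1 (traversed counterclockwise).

Green's theorem converts the closed line integral into a double integral over the enclosed region D:

    ∮_C P dx + Q dy = ∬_D (∂Q/∂x - ∂P/∂y) dA.

Here P = 23x y^2, Q = 23x^2y + 23x, so

    ∂Q/∂x = 46x y + 23,    ∂P/∂y = 46x y,
    ∂Q/∂x - ∂P/∂y = 23.

D is the region x^2 + y^2 ≤ 1. Evaluating the double integral:

In polar coordinates (x = r cos θ, y = r sin θ, dA = r dr dθ) the integrand becomes 23, so

    ∬_D (23) dA = ∫_0^{2π} ∫_0^{1} (23) · r dr dθ.

Inner (r from 0 to 1): 23/2.
Outer (θ from 0 to 2π): 23π.

Therefore ∮_C P dx + Q dy = 23π.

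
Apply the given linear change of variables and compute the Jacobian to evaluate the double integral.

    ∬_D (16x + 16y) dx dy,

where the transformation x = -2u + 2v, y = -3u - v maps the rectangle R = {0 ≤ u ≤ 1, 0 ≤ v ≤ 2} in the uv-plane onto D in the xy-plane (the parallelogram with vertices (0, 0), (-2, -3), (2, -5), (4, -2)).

Compute the Jacobian determinant of (x, y) with respect to (u, v):

    ∂(x,y)/∂(u,v) = | -2  2 | = (-2)(-1) - (2)(-3) = 8.
                   | -3  -1 |

Its absolute value is |J| = 8 (the area scaling factor).

Substituting x = -2u + 2v, y = -3u - v into the integrand,

    16x + 16y → -80u + 16v,

so the integral becomes

    ∬_R (-80u + 16v) · |J| du dv = ∫_0^1 ∫_0^2 (-640u + 128v) dv du.

Inner (v): 256 - 1280u.
Outer (u): -384.

Therefore ∬_D (16x + 16y) dx dy = -384.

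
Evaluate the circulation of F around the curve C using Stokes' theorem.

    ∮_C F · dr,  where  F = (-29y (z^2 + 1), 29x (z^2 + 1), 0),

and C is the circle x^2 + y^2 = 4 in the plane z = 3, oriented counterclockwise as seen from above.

Let S be the flat disk x^2 + y^2 ≤ 4 in the plane z = 3, with upward unit normal n̂ = ẑ. By Stokes' theorem,

    ∮_C F · dr = ∬_S (∇ × F) · n̂ dS = ∬_D (curl F)_z dA,

where D is the disk x^2 + y^2 ≤ 4.

Compute the curl of F = (-29y (z^2 + 1), 29x (z^2 + 1), 0):
    (∇ × F)_x = ∂F_z/∂y - ∂F_y/∂z = -58x z,
    (∇ × F)_y = ∂F_x/∂z - ∂F_z/∂x = -58y z,
    (∇ × F)_z = ∂F_y/∂x - ∂F_x/∂y = 58z^2 + 58.

On z = 3, (curl F)_z = 580.

Convert to polar (x = r cos θ, y = r sin θ, dA = r dr dθ); the integrand becomes 580, so

    ∬_D (curl F)_z dA = ∫_0^{2π} ∫_0^{2} (580) · r dr dθ.

Inner (r from 0 to 2): 1160.
Outer (θ from 0 to 2π): 2320π.

Therefore ∮_C F · dr = 2320π.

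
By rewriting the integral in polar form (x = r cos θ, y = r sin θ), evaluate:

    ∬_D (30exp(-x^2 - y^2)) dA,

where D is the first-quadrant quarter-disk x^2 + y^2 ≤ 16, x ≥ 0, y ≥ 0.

The region D is 0 ≤ r ≤ 4, 0 ≤ θ ≤ π/2 in polar coordinates, where x = r cos(θ), y = r sin(θ), and dA = r dr dθ.

Under the substitution, the integrand becomes 30exp(-r^2), so

    ∬_D (30exp(-x^2 - y^2)) dA = ∫_{0}^{π/2} ∫_{0}^{4} (30exp(-r^2)) · r dr dθ.

Inner integral (in r): ∫_{0}^{4} (30exp(-r^2)) · r dr = 15 - 15exp(-16).

Outer integral (in θ): ∫_{0}^{π/2} (15 - 15exp(-16)) dθ = -15π (1 - exp(16))exp(-16)/2.

Therefore ∬_D (30exp(-x^2 - y^2)) dA = -15π (1 - exp(16))exp(-16)/2.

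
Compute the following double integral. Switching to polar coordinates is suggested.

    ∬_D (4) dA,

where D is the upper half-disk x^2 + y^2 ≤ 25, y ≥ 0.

The region D is 0 ≤ r ≤ 5, 0 ≤ θ ≤ π in polar coordinates, where x = r cos(θ), y = r sin(θ), and dA = r dr dθ.

Under the substitution, the integrand becomes 4, so

    ∬_D (4) dA = ∫_{0}^{π} ∫_{0}^{5} (4) · r dr dθ.

Inner integral (in r): ∫_{0}^{5} (4) · r dr = 50.

Outer integral (in θ): ∫_{0}^{π} (50) dθ = 50π.

Therefore ∬_D (4) dA = 50π.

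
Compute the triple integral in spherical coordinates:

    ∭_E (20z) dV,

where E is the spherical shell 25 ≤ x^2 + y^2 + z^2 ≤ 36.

In spherical coordinates, x = ρ sin(φ) cos(θ), y = ρ sin(φ) sin(θ), z = ρ cos(φ), and dV = ρ^2 sin(φ) dρ dφ dθ.

The integrand becomes 20ρ cos(φ), so

    ∭_E (20z) dV = ∫_{0}^{2π} ∫_{0}^{π} ∫_{5}^{6} (20ρ cos(φ)) · ρ^2 sin(φ) dρ dφ dθ.

Inner (ρ): 3355sin(2φ)/2.
Middle (φ): 0.
Outer (θ): 0.

Therefore the triple integral equals 0.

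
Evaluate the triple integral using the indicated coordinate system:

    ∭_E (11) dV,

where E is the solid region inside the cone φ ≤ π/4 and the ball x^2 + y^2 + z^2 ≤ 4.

In spherical coordinates, x = ρ sin(φ) cos(θ), y = ρ sin(φ) sin(θ), z = ρ cos(φ), and dV = ρ^2 sin(φ) dρ dφ dθ.

The integrand becomes 11, so

    ∭_E (11) dV = ∫_{0}^{2π} ∫_{0}^{π/4} ∫_{0}^{2} (11) · ρ^2 sin(φ) dρ dφ dθ.

Inner (ρ): 88sin(φ)/3.
Middle (φ): 88/3 - 44sqrt(2)/3.
Outer (θ): 88π (2 - sqrt(2))/3.

Therefore the triple integral equals 88π (2 - sqrt(2))/3.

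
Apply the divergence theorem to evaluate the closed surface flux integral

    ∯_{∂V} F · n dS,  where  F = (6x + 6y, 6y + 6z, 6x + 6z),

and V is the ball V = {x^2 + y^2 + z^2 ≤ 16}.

By the divergence theorem,

    ∯_{∂V} F · n dS = ∭_V (∇ · F) dV.

Compute the divergence:
    ∇ · F = ∂F_x/∂x + ∂F_y/∂y + ∂F_z/∂z = 6 + 6 + 6 = 18.

In spherical coordinates, x = ρ sin(φ) cos(θ), y = ρ sin(φ) sin(θ), z = ρ cos(φ), dV = ρ^2 sin(φ) dρ dφ dθ, with 0 ≤ ρ ≤ 4, 0 ≤ φ ≤ π, 0 ≤ θ ≤ 2π.

The integrand, after substitution and multiplying by the volume element, becomes (18) · ρ^2 sin(φ), so

    ∭_V (∇·F) dV = ∫_0^{2π} ∫_0^{π} ∫_0^{4} (18) · ρ^2 sin(φ) dρ dφ dθ.

Inner (ρ from 0 to 4): 384sin(φ).
Middle (φ from 0 to π): 768.
Outer (θ from 0 to 2π): 1536π.

Therefore ∯_{∂V} F · n dS = 1536π.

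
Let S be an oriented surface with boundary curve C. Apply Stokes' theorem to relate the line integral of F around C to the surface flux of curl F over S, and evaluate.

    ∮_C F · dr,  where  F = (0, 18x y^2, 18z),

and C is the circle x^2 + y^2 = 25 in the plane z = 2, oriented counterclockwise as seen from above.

Let S be the flat disk x^2 + y^2 ≤ 25 in the plane z = 2, with upward unit normal n̂ = ẑ. By Stokes' theorem,

    ∮_C F · dr = ∬_S (∇ × F) · n̂ dS = ∬_D (curl F)_z dA,

where D is the disk x^2 + y^2 ≤ 25.

Compute the curl of F = (0, 18x y^2, 18z):
    (∇ × F)_x = ∂F_z/∂y - ∂F_y/∂z = 0,
    (∇ × F)_y = ∂F_x/∂z - ∂F_z/∂x = 0,
    (∇ × F)_z = ∂F_y/∂x - ∂F_x/∂y = 18y^2.

On z = 2, (curl F)_z = 18y^2.

Convert to polar (x = r cos θ, y = r sin θ, dA = r dr dθ); the integrand becomes 18r^2sin(θ)^2, so

    ∬_D (curl F)_z dA = ∫_0^{2π} ∫_0^{5} (18r^2sin(θ)^2) · r dr dθ.

Inner (r from 0 to 5): 5625sin(θ)^2/2.
Outer (θ from 0 to 2π): 5625π/2.

Therefore ∮_C F · dr = 5625π/2.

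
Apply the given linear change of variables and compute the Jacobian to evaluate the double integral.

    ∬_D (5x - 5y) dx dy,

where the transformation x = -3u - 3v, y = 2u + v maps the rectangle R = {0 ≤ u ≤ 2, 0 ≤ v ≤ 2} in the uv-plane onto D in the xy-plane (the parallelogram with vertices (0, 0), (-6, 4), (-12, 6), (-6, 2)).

Compute the Jacobian determinant of (x, y) with respect to (u, v):

    ∂(x,y)/∂(u,v) = | -3  -3 | = (-3)(1) - (-3)(2) = 3.
                   | 2  1 |

Its absolute value is |J| = 3 (the area scaling factor).

Substituting x = -3u - 3v, y = 2u + v into the integrand,

    5x - 5y → -25u - 20v,

so the integral becomes

    ∬_R (-25u - 20v) · |J| du dv = ∫_0^2 ∫_0^2 (-75u - 60v) dv du.

Inner (v): -150u - 120.
Outer (u): -540.

Therefore ∬_D (5x - 5y) dx dy = -540.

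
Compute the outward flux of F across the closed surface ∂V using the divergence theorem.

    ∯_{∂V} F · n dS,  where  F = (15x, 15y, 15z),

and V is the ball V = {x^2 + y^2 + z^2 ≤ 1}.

By the divergence theorem,

    ∯_{∂V} F · n dS = ∭_V (∇ · F) dV.

Compute the divergence:
    ∇ · F = ∂F_x/∂x + ∂F_y/∂y + ∂F_z/∂z = 15 + 15 + 15 = 45.

In spherical coordinates, x = ρ sin(φ) cos(θ), y = ρ sin(φ) sin(θ), z = ρ cos(φ), dV = ρ^2 sin(φ) dρ dφ dθ, with 0 ≤ ρ ≤ 1, 0 ≤ φ ≤ π, 0 ≤ θ ≤ 2π.

The integrand, after substitution and multiplying by the volume element, becomes (45) · ρ^2 sin(φ), so

    ∭_V (∇·F) dV = ∫_0^{2π} ∫_0^{π} ∫_0^{1} (45) · ρ^2 sin(φ) dρ dφ dθ.

Inner (ρ from 0 to 1): 15sin(φ).
Middle (φ from 0 to π): 30.
Outer (θ from 0 to 2π): 60π.

Therefore ∯_{∂V} F · n dS = 60π.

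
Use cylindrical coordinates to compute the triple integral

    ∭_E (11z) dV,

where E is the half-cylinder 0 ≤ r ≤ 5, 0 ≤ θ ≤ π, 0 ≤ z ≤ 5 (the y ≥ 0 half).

In cylindrical coordinates, x = r cos(θ), y = r sin(θ), z = z, and dV = r dr dθ dz.

The integrand becomes 11z, so

    ∭_E (11z) dV = ∫_{0}^{π} ∫_{0}^{5} ∫_{0}^{5} (11z) · r dz dr dθ.

Inner (z): 275r/2.
Middle (r from 0 to 5): 6875/4.
Outer (θ): 6875π/4.

Therefore the triple integral equals 6875π/4.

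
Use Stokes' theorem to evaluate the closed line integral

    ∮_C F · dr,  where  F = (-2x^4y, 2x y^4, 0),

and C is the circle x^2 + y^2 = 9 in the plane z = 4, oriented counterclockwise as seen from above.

Let S be the flat disk x^2 + y^2 ≤ 9 in the plane z = 4, with upward unit normal n̂ = ẑ. By Stokes' theorem,

    ∮_C F · dr = ∬_S (∇ × F) · n̂ dS = ∬_D (curl F)_z dA,

where D is the disk x^2 + y^2 ≤ 9.

Compute the curl of F = (-2x^4y, 2x y^4, 0):
    (∇ × F)_x = ∂F_z/∂y - ∂F_y/∂z = 0,
    (∇ × F)_y = ∂F_x/∂z - ∂F_z/∂x = 0,
    (∇ × F)_z = ∂F_y/∂x - ∂F_x/∂y = 2x^4 + 2y^4.

On z = 4, (curl F)_z = 2x^4 + 2y^4.

Convert to polar (x = r cos θ, y = r sin θ, dA = r dr dθ); the integrand becomes 2r^4(sin(θ)^4 + cos(θ)^4), so

    ∬_D (curl F)_z dA = ∫_0^{2π} ∫_0^{3} (2r^4(sin(θ)^4 + cos(θ)^4)) · r dr dθ.

Inner (r from 0 to 3): 243sin(θ)^4 + 243cos(θ)^4.
Outer (θ from 0 to 2π): 729π/2.

Therefore ∮_C F · dr = 729π/2.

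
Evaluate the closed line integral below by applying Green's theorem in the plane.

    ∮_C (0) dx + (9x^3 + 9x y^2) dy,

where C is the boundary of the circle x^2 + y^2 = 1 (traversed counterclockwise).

Green's theorem converts the closed line integral into a double integral over the enclosed region D:

    ∮_C P dx + Q dy = ∬_D (∂Q/∂x - ∂P/∂y) dA.

Here P = 0, Q = 9x^3 + 9x y^2, so

    ∂Q/∂x = 27x^2 + 9y^2,    ∂P/∂y = 0,
    ∂Q/∂x - ∂P/∂y = 27x^2 + 9y^2.

D is the region x^2 + y^2 ≤ 1. Evaluating the double integral:

In polar coordinates (x = r cos θ, y = r sin θ, dA = r dr dθ) the integrand becomes 9r^2(cos(2θ) + 2), so

    ∬_D (27x^2 + 9y^2) dA = ∫_0^{2π} ∫_0^{1} (9r^2(cos(2θ) + 2)) · r dr dθ.

Inner (r from 0 to 1): 9cos(2θ)/4 + 9/2.
Outer (θ from 0 to 2π): 9π.

Therefore ∮_C P dx + Q dy = 9π.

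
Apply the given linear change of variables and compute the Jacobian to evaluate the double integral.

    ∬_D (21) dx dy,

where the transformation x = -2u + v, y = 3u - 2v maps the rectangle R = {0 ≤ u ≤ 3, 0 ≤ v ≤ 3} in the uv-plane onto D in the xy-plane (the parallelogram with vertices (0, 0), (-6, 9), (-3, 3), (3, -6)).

Compute the Jacobian determinant of (x, y) with respect to (u, v):

    ∂(x,y)/∂(u,v) = | -2  1 | = (-2)(-2) - (1)(3) = 1.
                   | 3  -2 |

Its absolute value is |J| = 1 (the area scaling factor).

Substituting x = -2u + v, y = 3u - 2v into the integrand,

    21 → 21,

so the integral becomes

    ∬_R (21) · |J| du dv = ∫_0^3 ∫_0^3 (21) dv du.

Inner (v): 63.
Outer (u): 189.

Therefore ∬_D (21) dx dy = 189.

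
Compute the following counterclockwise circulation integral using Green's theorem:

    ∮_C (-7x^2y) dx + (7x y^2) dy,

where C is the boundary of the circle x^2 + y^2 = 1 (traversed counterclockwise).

Green's theorem converts the closed line integral into a double integral over the enclosed region D:

    ∮_C P dx + Q dy = ∬_D (∂Q/∂x - ∂P/∂y) dA.

Here P = -7x^2y, Q = 7x y^2, so

    ∂Q/∂x = 7y^2,    ∂P/∂y = -7x^2,
    ∂Q/∂x - ∂P/∂y = 7x^2 + 7y^2.

D is the region x^2 + y^2 ≤ 1. Evaluating the double integral:

In polar coordinates (x = r cos θ, y = r sin θ, dA = r dr dθ) the integrand becomes 7r^2, so

    ∬_D (7x^2 + 7y^2) dA = ∫_0^{2π} ∫_0^{1} (7r^2) · r dr dθ.

Inner (r from 0 to 1): 7/4.
Outer (θ from 0 to 2π): 7π/2.

Therefore ∮_C P dx + Q dy = 7π/2.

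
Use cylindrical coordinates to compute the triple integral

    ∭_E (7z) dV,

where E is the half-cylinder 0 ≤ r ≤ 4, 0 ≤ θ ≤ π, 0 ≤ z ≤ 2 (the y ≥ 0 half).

In cylindrical coordinates, x = r cos(θ), y = r sin(θ), z = z, and dV = r dr dθ dz.

The integrand becomes 7z, so

    ∭_E (7z) dV = ∫_{0}^{π} ∫_{0}^{4} ∫_{0}^{2} (7z) · r dz dr dθ.

Inner (z): 14r.
Middle (r from 0 to 4): 112.
Outer (θ): 112π.

Therefore the triple integral equals 112π.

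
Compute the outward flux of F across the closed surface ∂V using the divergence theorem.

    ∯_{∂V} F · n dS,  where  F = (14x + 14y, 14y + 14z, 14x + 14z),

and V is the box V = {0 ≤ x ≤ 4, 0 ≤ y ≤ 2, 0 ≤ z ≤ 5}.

By the divergence theorem,

    ∯_{∂V} F · n dS = ∭_V (∇ · F) dV.

Compute the divergence:
    ∇ · F = ∂F_x/∂x + ∂F_y/∂y + ∂F_z/∂z = 14 + 14 + 14 = 42.

V is a rectangular box, so dV = dx dy dz with 0 ≤ x ≤ 4, 0 ≤ y ≤ 2, 0 ≤ z ≤ 5.

Integrate (42) over V as an iterated integral:

    ∭_V (∇·F) dV = ∫_0^{4} ∫_0^{2} ∫_0^{5} (42) dz dy dx.

Inner (z from 0 to 5): 210.
Middle (y from 0 to 2): 420.
Outer (x from 0 to 4): 1680.

Therefore ∯_{∂V} F · n dS = 1680.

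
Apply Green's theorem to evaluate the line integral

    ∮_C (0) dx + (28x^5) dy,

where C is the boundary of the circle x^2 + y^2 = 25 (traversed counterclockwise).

Green's theorem converts the closed line integral into a double integral over the enclosed region D:

    ∮_C P dx + Q dy = ∬_D (∂Q/∂x - ∂P/∂y) dA.

Here P = 0, Q = 28x^5, so

    ∂Q/∂x = 140x^4,    ∂P/∂y = 0,
    ∂Q/∂x - ∂P/∂y = 140x^4.

D is the region x^2 + y^2 ≤ 25. Evaluating the double integral:

In polar coordinates (x = r cos θ, y = r sin θ, dA = r dr dθ) the integrand becomes 140r^4cos(θ)^4, so

    ∬_D (140x^4) dA = ∫_0^{2π} ∫_0^{5} (140r^4cos(θ)^4) · r dr dθ.

Inner (r from 0 to 5): 1093750cos(θ)^4/3.
Outer (θ from 0 to 2π): 546875π/2.

Therefore ∮_C P dx + Q dy = 546875π/2.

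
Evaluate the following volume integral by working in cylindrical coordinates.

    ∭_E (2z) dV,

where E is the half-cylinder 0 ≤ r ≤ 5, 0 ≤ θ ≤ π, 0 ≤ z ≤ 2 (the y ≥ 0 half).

In cylindrical coordinates, x = r cos(θ), y = r sin(θ), z = z, and dV = r dr dθ dz.

The integrand becomes 2z, so

    ∭_E (2z) dV = ∫_{0}^{π} ∫_{0}^{5} ∫_{0}^{2} (2z) · r dz dr dθ.

Inner (z): 4r.
Middle (r from 0 to 5): 50.
Outer (θ): 50π.

Therefore the triple integral equals 50π.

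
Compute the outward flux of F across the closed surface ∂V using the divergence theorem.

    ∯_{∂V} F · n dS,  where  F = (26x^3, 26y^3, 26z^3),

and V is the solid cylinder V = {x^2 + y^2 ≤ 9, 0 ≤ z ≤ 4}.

By the divergence theorem,

    ∯_{∂V} F · n dS = ∭_V (∇ · F) dV.

Compute the divergence:
    ∇ · F = ∂F_x/∂x + ∂F_y/∂y + ∂F_z/∂z = 78x^2 + 78y^2 + 78z^2.

In cylindrical coordinates, x = r cos(θ), y = r sin(θ), z = z, dV = r dr dθ dz, with 0 ≤ r ≤ 3, 0 ≤ θ ≤ 2π, 0 ≤ z ≤ 4.

The integrand, after substitution and multiplying by the volume element, becomes (78r^2 + 78z^2) · r, so

    ∭_V (∇·F) dV = ∫_0^{2π} ∫_0^{3} ∫_0^{4} (78r^2 + 78z^2) · r dz dr dθ.

Inner (z from 0 to 4): 312r^3 + 1664r.
Middle (r from 0 to 3): 13806.
Outer (θ from 0 to 2π): 27612π.

Therefore ∯_{∂V} F · n dS = 27612π.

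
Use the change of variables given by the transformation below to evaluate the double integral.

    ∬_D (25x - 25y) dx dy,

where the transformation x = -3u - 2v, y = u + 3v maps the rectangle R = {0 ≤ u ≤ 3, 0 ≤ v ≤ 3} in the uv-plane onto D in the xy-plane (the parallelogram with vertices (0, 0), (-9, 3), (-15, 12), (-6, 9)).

Compute the Jacobian determinant of (x, y) with respect to (u, v):

    ∂(x,y)/∂(u,v) = | -3  -2 | = (-3)(3) - (-2)(1) = -7.
                   | 1  3 |

Its absolute value is |J| = 7 (the area scaling factor).

Substituting x = -3u - 2v, y = u + 3v into the integrand,

    25x - 25y → -100u - 125v,

so the integral becomes

    ∬_R (-100u - 125v) · |J| du dv = ∫_0^3 ∫_0^3 (-700u - 875v) dv du.

Inner (v): -2100u - 7875/2.
Outer (u): -42525/2.

Therefore ∬_D (25x - 25y) dx dy = -42525/2.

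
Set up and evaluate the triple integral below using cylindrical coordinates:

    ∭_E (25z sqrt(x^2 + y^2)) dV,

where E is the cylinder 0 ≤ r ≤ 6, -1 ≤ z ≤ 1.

In cylindrical coordinates, x = r cos(θ), y = r sin(θ), z = z, and dV = r dr dθ dz.

The integrand becomes 25r z, so

    ∭_E (25z sqrt(x^2 + y^2)) dV = ∫_{0}^{2π} ∫_{0}^{6} ∫_{-1}^{1} (25r z) · r dz dr dθ.

Inner (z): 0.
Middle (r from 0 to 6): 0.
Outer (θ): 0.

Therefore the triple integral equals 0.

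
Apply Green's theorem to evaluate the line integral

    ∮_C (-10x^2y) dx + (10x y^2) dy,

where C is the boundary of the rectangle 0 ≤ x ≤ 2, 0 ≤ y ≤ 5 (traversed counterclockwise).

Green's theorem converts the closed line integral into a double integral over the enclosed region D:

    ∮_C P dx + Q dy = ∬_D (∂Q/∂x - ∂P/∂y) dA.

Here P = -10x^2y, Q = 10x y^2, so

    ∂Q/∂x = 10y^2,    ∂P/∂y = -10x^2,
    ∂Q/∂x - ∂P/∂y = 10x^2 + 10y^2.

D is the region 0 ≤ x ≤ 2, 0 ≤ y ≤ 5. Evaluating the double integral:

    ∬_D (10x^2 + 10y^2) dA = ∫_0^{2} ∫_0^{5} (10x^2 + 10y^2) dy dx.

Inner (y from 0 to 5): 50x^2 + 1250/3.
Outer (x from 0 to 2): 2900/3.

Therefore ∮_C P dx + Q dy = 2900/3.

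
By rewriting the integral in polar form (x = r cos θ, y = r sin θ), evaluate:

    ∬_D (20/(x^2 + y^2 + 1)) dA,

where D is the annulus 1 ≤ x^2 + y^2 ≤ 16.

The region D is 1 ≤ r ≤ 4, 0 ≤ θ ≤ 2π in polar coordinates, where x = r cos(θ), y = r sin(θ), and dA = r dr dθ.

Under the substitution, the integrand becomes 20/(r^2 + 1), so

    ∬_D (20/(x^2 + y^2 + 1)) dA = ∫_{0}^{2π} ∫_{1}^{4} (20/(r^2 + 1)) · r dr dθ.

Inner integral (in r): ∫_{1}^{4} (20/(r^2 + 1)) · r dr = log(2015993900449/1024).

Outer integral (in θ): ∫_{0}^{2π} (log(2015993900449/1024)) dθ = log((2015993900449/1024)^(2π)).

Therefore ∬_D (20/(x^2 + y^2 + 1)) dA = log((2015993900449/1024)^(2π)).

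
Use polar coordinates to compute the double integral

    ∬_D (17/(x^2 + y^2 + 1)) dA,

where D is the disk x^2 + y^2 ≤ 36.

The region D is 0 ≤ r ≤ 6, 0 ≤ θ ≤ 2π in polar coordinates, where x = r cos(θ), y = r sin(θ), and dA = r dr dθ.

Under the substitution, the integrand becomes 17/(r^2 + 1), so

    ∬_D (17/(x^2 + y^2 + 1)) dA = ∫_{0}^{2π} ∫_{0}^{6} (17/(r^2 + 1)) · r dr dθ.

Inner integral (in r): ∫_{0}^{6} (17/(r^2 + 1)) · r dr = 17log(37)/2.

Outer integral (in θ): ∫_{0}^{2π} (17log(37)/2) dθ = 17π log(37).

Therefore ∬_D (17/(x^2 + y^2 + 1)) dA = 17π log(37).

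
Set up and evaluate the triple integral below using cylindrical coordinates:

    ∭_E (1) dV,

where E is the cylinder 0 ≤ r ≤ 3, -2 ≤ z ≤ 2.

In cylindrical coordinates, x = r cos(θ), y = r sin(θ), z = z, and dV = r dr dθ dz.

The integrand becomes 1, so

    ∭_E (1) dV = ∫_{0}^{2π} ∫_{0}^{3} ∫_{-2}^{2} (1) · r dz dr dθ.

Inner (z): 4r.
Middle (r from 0 to 3): 18.
Outer (θ): 36π.

Therefore the triple integral equals 36π.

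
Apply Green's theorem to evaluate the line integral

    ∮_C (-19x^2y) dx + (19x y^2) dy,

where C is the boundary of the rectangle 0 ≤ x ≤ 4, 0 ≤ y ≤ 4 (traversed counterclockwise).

Green's theorem converts the closed line integral into a double integral over the enclosed region D:

    ∮_C P dx + Q dy = ∬_D (∂Q/∂x - ∂P/∂y) dA.

Here P = -19x^2y, Q = 19x y^2, so

    ∂Q/∂x = 19y^2,    ∂P/∂y = -19x^2,
    ∂Q/∂x - ∂P/∂y = 19x^2 + 19y^2.

D is the region 0 ≤ x ≤ 4, 0 ≤ y ≤ 4. Evaluating the double integral:

    ∬_D (19x^2 + 19y^2) dA = ∫_0^{4} ∫_0^{4} (19x^2 + 19y^2) dy dx.

Inner (y from 0 to 4): 76x^2 + 1216/3.
Outer (x from 0 to 4): 9728/3.

Therefore ∮_C P dx + Q dy = 9728/3.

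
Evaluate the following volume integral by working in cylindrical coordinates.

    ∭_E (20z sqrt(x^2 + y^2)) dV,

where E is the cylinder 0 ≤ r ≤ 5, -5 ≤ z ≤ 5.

In cylindrical coordinates, x = r cos(θ), y = r sin(θ), z = z, and dV = r dr dθ dz.

The integrand becomes 20r z, so

    ∭_E (20z sqrt(x^2 + y^2)) dV = ∫_{0}^{2π} ∫_{0}^{5} ∫_{-5}^{5} (20r z) · r dz dr dθ.

Inner (z): 0.
Middle (r from 0 to 5): 0.
Outer (θ): 0.

Therefore the triple integral equals 0.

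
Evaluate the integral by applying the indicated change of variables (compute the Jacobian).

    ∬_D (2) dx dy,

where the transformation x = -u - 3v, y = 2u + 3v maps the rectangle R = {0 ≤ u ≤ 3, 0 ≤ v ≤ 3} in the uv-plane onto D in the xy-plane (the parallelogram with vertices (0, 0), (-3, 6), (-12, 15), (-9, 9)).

Compute the Jacobian determinant of (x, y) with respect to (u, v):

    ∂(x,y)/∂(u,v) = | -1  -3 | = (-1)(3) - (-3)(2) = 3.
                   | 2  3 |

Its absolute value is |J| = 3 (the area scaling factor).

Substituting x = -u - 3v, y = 2u + 3v into the integrand,

    2 → 2,

so the integral becomes

    ∬_R (2) · |J| du dv = ∫_0^3 ∫_0^3 (6) dv du.

Inner (v): 18.
Outer (u): 54.

Therefore ∬_D (2) dx dy = 54.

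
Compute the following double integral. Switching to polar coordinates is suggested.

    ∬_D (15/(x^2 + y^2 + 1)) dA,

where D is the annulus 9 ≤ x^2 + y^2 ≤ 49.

The region D is 3 ≤ r ≤ 7, 0 ≤ θ ≤ 2π in polar coordinates, where x = r cos(θ), y = r sin(θ), and dA = r dr dθ.

Under the substitution, the integrand becomes 15/(r^2 + 1), so

    ∬_D (15/(x^2 + y^2 + 1)) dA = ∫_{0}^{2π} ∫_{3}^{7} (15/(r^2 + 1)) · r dr dθ.

Inner integral (in r): ∫_{3}^{7} (15/(r^2 + 1)) · r dr = 15log(5)/2.

Outer integral (in θ): ∫_{0}^{2π} (15log(5)/2) dθ = 15π log(5).

Therefore ∬_D (15/(x^2 + y^2 + 1)) dA = 15π log(5).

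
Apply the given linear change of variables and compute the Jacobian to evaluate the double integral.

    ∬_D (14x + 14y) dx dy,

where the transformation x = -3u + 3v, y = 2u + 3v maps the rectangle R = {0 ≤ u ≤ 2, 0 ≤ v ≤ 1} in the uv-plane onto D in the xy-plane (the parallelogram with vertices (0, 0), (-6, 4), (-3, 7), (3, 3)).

Compute the Jacobian determinant of (x, y) with respect to (u, v):

    ∂(x,y)/∂(u,v) = | -3  3 | = (-3)(3) - (3)(2) = -15.
                   | 2  3 |

Its absolute value is |J| = 15 (the area scaling factor).

Substituting x = -3u + 3v, y = 2u + 3v into the integrand,

    14x + 14y → -14u + 84v,

so the integral becomes

    ∬_R (-14u + 84v) · |J| du dv = ∫_0^2 ∫_0^1 (-210u + 1260v) dv du.

Inner (v): 630 - 210u.
Outer (u): 840.

Therefore ∬_D (14x + 14y) dx dy = 840.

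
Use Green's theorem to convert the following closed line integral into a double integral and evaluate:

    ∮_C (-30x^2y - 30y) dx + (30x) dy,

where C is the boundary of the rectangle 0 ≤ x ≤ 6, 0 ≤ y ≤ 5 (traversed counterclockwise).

Green's theorem converts the closed line integral into a double integral over the enclosed region D:

    ∮_C P dx + Q dy = ∬_D (∂Q/∂x - ∂P/∂y) dA.

Here P = -30x^2y - 30y, Q = 30x, so

    ∂Q/∂x = 30,    ∂P/∂y = -30x^2 - 30,
    ∂Q/∂x - ∂P/∂y = 30x^2 + 60.

D is the region 0 ≤ x ≤ 6, 0 ≤ y ≤ 5. Evaluating the double integral:

    ∬_D (30x^2 + 60) dA = ∫_0^{6} ∫_0^{5} (30x^2 + 60) dy dx.

Inner (y from 0 to 5): 150x^2 + 300.
Outer (x from 0 to 6): 12600.

Therefore ∮_C P dx + Q dy = 12600.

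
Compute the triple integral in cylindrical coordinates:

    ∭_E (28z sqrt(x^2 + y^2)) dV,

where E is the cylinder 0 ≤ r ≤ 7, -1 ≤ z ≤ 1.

In cylindrical coordinates, x = r cos(θ), y = r sin(θ), z = z, and dV = r dr dθ dz.

The integrand becomes 28r z, so

    ∭_E (28z sqrt(x^2 + y^2)) dV = ∫_{0}^{2π} ∫_{0}^{7} ∫_{-1}^{1} (28r z) · r dz dr dθ.

Inner (z): 0.
Middle (r from 0 to 7): 0.
Outer (θ): 0.

Therefore the triple integral equals 0.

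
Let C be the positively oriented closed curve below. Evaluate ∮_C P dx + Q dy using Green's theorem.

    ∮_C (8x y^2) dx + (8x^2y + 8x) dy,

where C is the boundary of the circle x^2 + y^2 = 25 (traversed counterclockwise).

Green's theorem converts the closed line integral into a double integral over the enclosed region D:

    ∮_C P dx + Q dy = ∬_D (∂Q/∂x - ∂P/∂y) dA.

Here P = 8x y^2, Q = 8x^2y + 8x, so

    ∂Q/∂x = 16x y + 8,    ∂P/∂y = 16x y,
    ∂Q/∂x - ∂P/∂y = 8.

D is the region x^2 + y^2 ≤ 25. Evaluating the double integral:

In polar coordinates (x = r cos θ, y = r sin θ, dA = r dr dθ) the integrand becomes 8, so

    ∬_D (8) dA = ∫_0^{2π} ∫_0^{5} (8) · r dr dθ.

Inner (r from 0 to 5): 100.
Outer (θ from 0 to 2π): 200π.

Therefore ∮_C P dx + Q dy = 200π.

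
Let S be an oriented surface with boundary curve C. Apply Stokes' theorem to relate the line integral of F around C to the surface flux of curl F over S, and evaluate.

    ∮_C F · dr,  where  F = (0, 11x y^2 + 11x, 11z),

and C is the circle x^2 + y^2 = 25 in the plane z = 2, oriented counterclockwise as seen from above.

Let S be the flat disk x^2 + y^2 ≤ 25 in the plane z = 2, with upward unit normal n̂ = ẑ. By Stokes' theorem,

    ∮_C F · dr = ∬_S (∇ × F) · n̂ dS = ∬_D (curl F)_z dA,

where D is the disk x^2 + y^2 ≤ 25.

Compute the curl of F = (0, 11x y^2 + 11x, 11z):
    (∇ × F)_x = ∂F_z/∂y - ∂F_y/∂z = 0,
    (∇ × F)_y = ∂F_x/∂z - ∂F_z/∂x = 0,
    (∇ × F)_z = ∂F_y/∂x - ∂F_x/∂y = 11y^2 + 11.

On z = 2, (curl F)_z = 11y^2 + 11.

Convert to polar (x = r cos θ, y = r sin θ, dA = r dr dθ); the integrand becomes 11r^2sin(θ)^2 + 11, so

    ∬_D (curl F)_z dA = ∫_0^{2π} ∫_0^{5} (11r^2sin(θ)^2 + 11) · r dr dθ.

Inner (r from 0 to 5): 6875sin(θ)^2/4 + 275/2.
Outer (θ from 0 to 2π): 7975π/4.

Therefore ∮_C F · dr = 7975π/4.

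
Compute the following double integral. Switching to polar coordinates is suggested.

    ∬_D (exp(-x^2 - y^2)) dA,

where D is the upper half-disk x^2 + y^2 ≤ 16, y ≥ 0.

The region D is 0 ≤ r ≤ 4, 0 ≤ θ ≤ π in polar coordinates, where x = r cos(θ), y = r sin(θ), and dA = r dr dθ.

Under the substitution, the integrand becomes exp(-r^2), so

    ∬_D (exp(-x^2 - y^2)) dA = ∫_{0}^{π} ∫_{0}^{4} (exp(-r^2)) · r dr dθ.

Inner integral (in r): ∫_{0}^{4} (exp(-r^2)) · r dr = -(1 - exp(16))exp(-16)/2.

Outer integral (in θ): ∫_{0}^{π} (-(1 - exp(16))exp(-16)/2) dθ = -π exp(-16)/2 + π/2.

Therefore ∬_D (exp(-x^2 - y^2)) dA = -π exp(-16)/2 + π/2.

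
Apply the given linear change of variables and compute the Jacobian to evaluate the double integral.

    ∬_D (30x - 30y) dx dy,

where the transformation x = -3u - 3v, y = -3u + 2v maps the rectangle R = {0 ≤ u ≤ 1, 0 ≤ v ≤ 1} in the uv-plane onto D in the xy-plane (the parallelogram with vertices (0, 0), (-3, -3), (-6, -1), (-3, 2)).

Compute the Jacobian determinant of (x, y) with respect to (u, v):

    ∂(x,y)/∂(u,v) = | -3  -3 | = (-3)(2) - (-3)(-3) = -15.
                   | -3  2 |

Its absolute value is |J| = 15 (the area scaling factor).

Substituting x = -3u - 3v, y = -3u + 2v into the integrand,

    30x - 30y → -150v,

so the integral becomes

    ∬_R (-150v) · |J| du dv = ∫_0^1 ∫_0^1 (-2250v) dv du.

Inner (v): -1125.
Outer (u): -1125.

Therefore ∬_D (30x - 30y) dx dy = -1125.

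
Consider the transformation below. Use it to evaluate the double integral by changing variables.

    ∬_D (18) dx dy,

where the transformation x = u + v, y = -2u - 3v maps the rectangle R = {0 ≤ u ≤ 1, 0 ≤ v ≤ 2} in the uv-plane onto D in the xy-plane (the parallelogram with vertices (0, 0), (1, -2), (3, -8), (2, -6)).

Compute the Jacobian determinant of (x, y) with respect to (u, v):

    ∂(x,y)/∂(u,v) = | 1  1 | = (1)(-3) - (1)(-2) = -1.
                   | -2  -3 |

Its absolute value is |J| = 1 (the area scaling factor).

Substituting x = u + v, y = -2u - 3v into the integrand,

    18 → 18,

so the integral becomes

    ∬_R (18) · |J| du dv = ∫_0^1 ∫_0^2 (18) dv du.

Inner (v): 36.
Outer (u): 36.

Therefore ∬_D (18) dx dy = 36.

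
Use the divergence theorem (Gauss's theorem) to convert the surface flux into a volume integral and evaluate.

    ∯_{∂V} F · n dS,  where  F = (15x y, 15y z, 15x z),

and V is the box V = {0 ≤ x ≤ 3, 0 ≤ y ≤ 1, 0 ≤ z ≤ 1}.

By the divergence theorem,

    ∯_{∂V} F · n dS = ∭_V (∇ · F) dV.

Compute the divergence:
    ∇ · F = ∂F_x/∂x + ∂F_y/∂y + ∂F_z/∂z = 15y + 15z + 15x = 15x + 15y + 15z.

V is a rectangular box, so dV = dx dy dz with 0 ≤ x ≤ 3, 0 ≤ y ≤ 1, 0 ≤ z ≤ 1.

Integrate (15x + 15y + 15z) over V as an iterated integral:

    ∭_V (∇·F) dV = ∫_0^{3} ∫_0^{1} ∫_0^{1} (15x + 15y + 15z) dz dy dx.

Inner (z from 0 to 1): 15x + 15y + 15/2.
Middle (y from 0 to 1): 15x + 15.
Outer (x from 0 to 3): 225/2.

Therefore ∯_{∂V} F · n dS = 225/2.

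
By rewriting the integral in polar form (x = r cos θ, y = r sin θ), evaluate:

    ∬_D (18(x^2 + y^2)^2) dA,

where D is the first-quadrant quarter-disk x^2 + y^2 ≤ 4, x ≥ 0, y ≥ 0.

The region D is 0 ≤ r ≤ 2, 0 ≤ θ ≤ π/2 in polar coordinates, where x = r cos(θ), y = r sin(θ), and dA = r dr dθ.

Under the substitution, the integrand becomes 18r^4, so

    ∬_D (18(x^2 + y^2)^2) dA = ∫_{0}^{π/2} ∫_{0}^{2} (18r^4) · r dr dθ.

Inner integral (in r): ∫_{0}^{2} (18r^4) · r dr = 192.

Outer integral (in θ): ∫_{0}^{π/2} (192) dθ = 96π.

Therefore ∬_D (18(x^2 + y^2)^2) dA = 96π.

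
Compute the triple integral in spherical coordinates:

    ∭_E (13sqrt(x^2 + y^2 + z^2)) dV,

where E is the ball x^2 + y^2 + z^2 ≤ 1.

In spherical coordinates, x = ρ sin(φ) cos(θ), y = ρ sin(φ) sin(θ), z = ρ cos(φ), and dV = ρ^2 sin(φ) dρ dφ dθ.

The integrand becomes 13ρ, so

    ∭_E (13sqrt(x^2 + y^2 + z^2)) dV = ∫_{0}^{2π} ∫_{0}^{π} ∫_{0}^{1} (13ρ) · ρ^2 sin(φ) dρ dφ dθ.

Inner (ρ): 13sin(φ)/4.
Middle (φ): 13/2.
Outer (θ): 13π.

Therefore the triple integral equals 13π.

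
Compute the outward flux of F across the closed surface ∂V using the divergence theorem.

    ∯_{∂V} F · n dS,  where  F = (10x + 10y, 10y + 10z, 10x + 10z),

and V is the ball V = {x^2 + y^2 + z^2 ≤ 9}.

By the divergence theorem,

    ∯_{∂V} F · n dS = ∭_V (∇ · F) dV.

Compute the divergence:
    ∇ · F = ∂F_x/∂x + ∂F_y/∂y + ∂F_z/∂z = 10 + 10 + 10 = 30.

In spherical coordinates, x = ρ sin(φ) cos(θ), y = ρ sin(φ) sin(θ), z = ρ cos(φ), dV = ρ^2 sin(φ) dρ dφ dθ, with 0 ≤ ρ ≤ 3, 0 ≤ φ ≤ π, 0 ≤ θ ≤ 2π.

The integrand, after substitution and multiplying by the volume element, becomes (30) · ρ^2 sin(φ), so

    ∭_V (∇·F) dV = ∫_0^{2π} ∫_0^{π} ∫_0^{3} (30) · ρ^2 sin(φ) dρ dφ dθ.

Inner (ρ from 0 to 3): 270sin(φ).
Middle (φ from 0 to π): 540.
Outer (θ from 0 to 2π): 1080π.

Therefore ∯_{∂V} F · n dS = 1080π.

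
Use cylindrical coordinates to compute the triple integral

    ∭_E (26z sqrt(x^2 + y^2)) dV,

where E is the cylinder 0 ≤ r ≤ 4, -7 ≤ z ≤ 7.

In cylindrical coordinates, x = r cos(θ), y = r sin(θ), z = z, and dV = r dr dθ dz.

The integrand becomes 26r z, so

    ∭_E (26z sqrt(x^2 + y^2)) dV = ∫_{0}^{2π} ∫_{0}^{4} ∫_{-7}^{7} (26r z) · r dz dr dθ.

Inner (z): 0.
Middle (r from 0 to 4): 0.
Outer (θ): 0.

Therefore the triple integral equals 0.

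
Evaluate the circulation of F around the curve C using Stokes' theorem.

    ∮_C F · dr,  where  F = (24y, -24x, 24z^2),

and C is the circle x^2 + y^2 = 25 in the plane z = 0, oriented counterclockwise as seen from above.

Let S be the flat disk x^2 + y^2 ≤ 25 in the plane z = 0, with upward unit normal n̂ = ẑ. By Stokes' theorem,

    ∮_C F · dr = ∬_S (∇ × F) · n̂ dS = ∬_D (curl F)_z dA,

where D is the disk x^2 + y^2 ≤ 25.

Compute the curl of F = (24y, -24x, 24z^2):
    (∇ × F)_x = ∂F_z/∂y - ∂F_y/∂z = 0,
    (∇ × F)_y = ∂F_x/∂z - ∂F_z/∂x = 0,
    (∇ × F)_z = ∂F_y/∂x - ∂F_x/∂y = -48.

On z = 0, (curl F)_z = -48.

Convert to polar (x = r cos θ, y = r sin θ, dA = r dr dθ); the integrand becomes -48, so

    ∬_D (curl F)_z dA = ∫_0^{2π} ∫_0^{5} (-48) · r dr dθ.

Inner (r from 0 to 5): -600.
Outer (θ from 0 to 2π): -1200π.

Therefore ∮_C F · dr = -1200π.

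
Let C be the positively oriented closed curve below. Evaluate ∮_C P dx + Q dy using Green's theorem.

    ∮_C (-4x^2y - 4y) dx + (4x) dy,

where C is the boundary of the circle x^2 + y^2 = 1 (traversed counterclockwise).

Green's theorem converts the closed line integral into a double integral over the enclosed region D:

    ∮_C P dx + Q dy = ∬_D (∂Q/∂x - ∂P/∂y) dA.

Here P = -4x^2y - 4y, Q = 4x, so

    ∂Q/∂x = 4,    ∂P/∂y = -4x^2 - 4,
    ∂Q/∂x - ∂P/∂y = 4x^2 + 8.

D is the region x^2 + y^2 ≤ 1. Evaluating the double integral:

In polar coordinates (x = r cos θ, y = r sin θ, dA = r dr dθ) the integrand becomes 4r^2cos(θ)^2 + 8, so

    ∬_D (4x^2 + 8) dA = ∫_0^{2π} ∫_0^{1} (4r^2cos(θ)^2 + 8) · r dr dθ.

Inner (r from 0 to 1): cos(θ)^2 + 4.
Outer (θ from 0 to 2π): 9π.

Therefore ∮_C P dx + Q dy = 9π.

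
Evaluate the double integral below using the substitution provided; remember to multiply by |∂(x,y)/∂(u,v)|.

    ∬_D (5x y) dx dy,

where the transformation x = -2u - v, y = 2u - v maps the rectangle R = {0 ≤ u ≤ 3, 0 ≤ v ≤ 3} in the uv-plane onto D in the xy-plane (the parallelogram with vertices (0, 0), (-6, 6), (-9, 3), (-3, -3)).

Compute the Jacobian determinant of (x, y) with respect to (u, v):

    ∂(x,y)/∂(u,v) = | -2  -1 | = (-2)(-1) - (-1)(2) = 4.
                   | 2  -1 |

Its absolute value is |J| = 4 (the area scaling factor).

Substituting x = -2u - v, y = 2u - v into the integrand,

    5x y → -20u^2 + 5v^2,

so the integral becomes

    ∬_R (-20u^2 + 5v^2) · |J| du dv = ∫_0^3 ∫_0^3 (-80u^2 + 20v^2) dv du.

Inner (v): 180 - 240u^2.
Outer (u): -1620.

Therefore ∬_D (5x y) dx dy = -1620.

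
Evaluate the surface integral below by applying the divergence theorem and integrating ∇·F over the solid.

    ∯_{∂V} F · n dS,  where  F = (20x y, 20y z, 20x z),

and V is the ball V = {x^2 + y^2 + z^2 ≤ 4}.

By the divergence theorem,

    ∯_{∂V} F · n dS = ∭_V (∇ · F) dV.

Compute the divergence:
    ∇ · F = ∂F_x/∂x + ∂F_y/∂y + ∂F_z/∂z = 20y + 20z + 20x = 20x + 20y + 20z.

In spherical coordinates, x = ρ sin(φ) cos(θ), y = ρ sin(φ) sin(θ), z = ρ cos(φ), dV = ρ^2 sin(φ) dρ dφ dθ, with 0 ≤ ρ ≤ 2, 0 ≤ φ ≤ π, 0 ≤ θ ≤ 2π.

The integrand, after substitution and multiplying by the volume element, becomes (20ρ (sqrt(2)sin(φ)sin(θ + π/4) + cos(φ))) · ρ^2 sin(φ), so

    ∭_V (∇·F) dV = ∫_0^{2π} ∫_0^{π} ∫_0^{2} (20ρ (sqrt(2)sin(φ)sin(θ + π/4) + cos(φ))) · ρ^2 sin(φ) dρ dφ dθ.

Inner (ρ from 0 to 2): 80(sqrt(2)sin(φ)sin(θ + π/4) + cos(φ))sin(φ).
Middle (φ from 0 to π): 40sqrt(2)π sin(θ + π/4).
Outer (θ from 0 to 2π): 0.

Therefore ∯_{∂V} F · n dS = 0.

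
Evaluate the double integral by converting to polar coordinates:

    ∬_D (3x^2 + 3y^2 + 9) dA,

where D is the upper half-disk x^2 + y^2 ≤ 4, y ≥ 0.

The region D is 0 ≤ r ≤ 2, 0 ≤ θ ≤ π in polar coordinates, where x = r cos(θ), y = r sin(θ), and dA = r dr dθ.

Under the substitution, the integrand becomes 3r^2 + 9, so

    ∬_D (3x^2 + 3y^2 + 9) dA = ∫_{0}^{π} ∫_{0}^{2} (3r^2 + 9) · r dr dθ.

Inner integral (in r): ∫_{0}^{2} (3r^2 + 9) · r dr = 30.

Outer integral (in θ): ∫_{0}^{π} (30) dθ = 30π.

Therefore ∬_D (3x^2 + 3y^2 + 9) dA = 30π.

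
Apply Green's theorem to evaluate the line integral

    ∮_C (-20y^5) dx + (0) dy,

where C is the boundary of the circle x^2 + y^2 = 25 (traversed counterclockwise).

Green's theorem converts the closed line integral into a double integral over the enclosed region D:

    ∮_C P dx + Q dy = ∬_D (∂Q/∂x - ∂P/∂y) dA.

Here P = -20y^5, Q = 0, so

    ∂Q/∂x = 0,    ∂P/∂y = -100y^4,
    ∂Q/∂x - ∂P/∂y = 100y^4.

D is the region x^2 + y^2 ≤ 25. Evaluating the double integral:

In polar coordinates (x = r cos θ, y = r sin θ, dA = r dr dθ) the integrand becomes 100r^4sin(θ)^4, so

    ∬_D (100y^4) dA = ∫_0^{2π} ∫_0^{5} (100r^4sin(θ)^4) · r dr dθ.

Inner (r from 0 to 5): 781250sin(θ)^4/3.
Outer (θ from 0 to 2π): 390625π/2.

Therefore ∮_C P dx + Q dy = 390625π/2.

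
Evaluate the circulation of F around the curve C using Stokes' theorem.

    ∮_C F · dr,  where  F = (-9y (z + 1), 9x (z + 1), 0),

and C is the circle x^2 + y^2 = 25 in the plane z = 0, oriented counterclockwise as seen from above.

Let S be the flat disk x^2 + y^2 ≤ 25 in the plane z = 0, with upward unit normal n̂ = ẑ. By Stokes' theorem,

    ∮_C F · dr = ∬_S (∇ × F) · n̂ dS = ∬_D (curl F)_z dA,

where D is the disk x^2 + y^2 ≤ 25.

Compute the curl of F = (-9y (z + 1), 9x (z + 1), 0):
    (∇ × F)_x = ∂F_z/∂y - ∂F_y/∂z = -9x,
    (∇ × F)_y = ∂F_x/∂z - ∂F_z/∂x = -9y,
    (∇ × F)_z = ∂F_y/∂x - ∂F_x/∂y = 18z + 18.

On z = 0, (curl F)_z = 18.

Convert to polar (x = r cos θ, y = r sin θ, dA = r dr dθ); the integrand becomes 18, so

    ∬_D (curl F)_z dA = ∫_0^{2π} ∫_0^{5} (18) · r dr dθ.

Inner (r from 0 to 5): 225.
Outer (θ from 0 to 2π): 450π.

Therefore ∮_C F · dr = 450π.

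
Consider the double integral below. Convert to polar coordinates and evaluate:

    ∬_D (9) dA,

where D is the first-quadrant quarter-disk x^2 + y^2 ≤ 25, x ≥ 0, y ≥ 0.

The region D is 0 ≤ r ≤ 5, 0 ≤ θ ≤ π/2 in polar coordinates, where x = r cos(θ), y = r sin(θ), and dA = r dr dθ.

Under the substitution, the integrand becomes 9, so

    ∬_D (9) dA = ∫_{0}^{π/2} ∫_{0}^{5} (9) · r dr dθ.

Inner integral (in r): ∫_{0}^{5} (9) · r dr = 225/2.

Outer integral (in θ): ∫_{0}^{π/2} (225/2) dθ = 225π/4.

Therefore ∬_D (9) dA = 225π/4.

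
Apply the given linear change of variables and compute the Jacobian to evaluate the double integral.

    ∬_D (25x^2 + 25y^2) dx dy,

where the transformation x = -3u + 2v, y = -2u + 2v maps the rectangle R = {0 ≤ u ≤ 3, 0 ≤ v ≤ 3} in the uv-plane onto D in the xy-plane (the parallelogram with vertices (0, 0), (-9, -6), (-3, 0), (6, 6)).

Compute the Jacobian determinant of (x, y) with respect to (u, v):

    ∂(x,y)/∂(u,v) = | -3  2 | = (-3)(2) - (2)(-2) = -2.
                   | -2  2 |

Its absolute value is |J| = 2 (the area scaling factor).

Substituting x = -3u + 2v, y = -2u + 2v into the integrand,

    25x^2 + 25y^2 → 325u^2 - 500u v + 200v^2,

so the integral becomes

    ∬_R (325u^2 - 500u v + 200v^2) · |J| du dv = ∫_0^3 ∫_0^3 (650u^2 - 1000u v + 400v^2) dv du.

Inner (v): 1950u^2 - 4500u + 3600.
Outer (u): 8100.

Therefore ∬_D (25x^2 + 25y^2) dx dy = 8100.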